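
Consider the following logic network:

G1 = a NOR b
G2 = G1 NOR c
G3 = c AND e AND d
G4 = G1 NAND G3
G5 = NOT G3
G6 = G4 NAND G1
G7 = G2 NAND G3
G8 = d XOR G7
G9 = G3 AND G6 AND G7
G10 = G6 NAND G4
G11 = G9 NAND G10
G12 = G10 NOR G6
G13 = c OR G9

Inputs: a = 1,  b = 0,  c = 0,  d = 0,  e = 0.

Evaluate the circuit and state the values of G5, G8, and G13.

G5 = 1, G8 = 1, G13 = 0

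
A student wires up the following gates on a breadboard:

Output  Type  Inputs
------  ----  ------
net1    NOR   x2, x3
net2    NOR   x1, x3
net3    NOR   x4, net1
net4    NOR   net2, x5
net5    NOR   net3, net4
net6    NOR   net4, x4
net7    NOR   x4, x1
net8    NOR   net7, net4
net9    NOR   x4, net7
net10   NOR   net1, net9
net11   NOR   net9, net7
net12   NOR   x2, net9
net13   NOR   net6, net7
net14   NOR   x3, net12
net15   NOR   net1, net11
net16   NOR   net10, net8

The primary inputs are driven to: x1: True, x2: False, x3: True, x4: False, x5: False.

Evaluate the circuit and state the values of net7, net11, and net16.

net1 = x2 NOR x3 = False NOR True = False
net2 = x1 NOR x3 = True NOR True = False
net4 = net2 NOR x5 = False NOR False = True
net7 = x4 NOR x1 = False NOR True = False
net8 = net7 NOR net4 = False NOR True = False
net9 = x4 NOR net7 = False NOR False = True
net10 = net1 NOR net9 = False NOR True = False
net11 = net9 NOR net7 = True NOR False = False
net16 = net10 NOR net8 = False NOR False = True

net7 = False, net11 = False, net16 = True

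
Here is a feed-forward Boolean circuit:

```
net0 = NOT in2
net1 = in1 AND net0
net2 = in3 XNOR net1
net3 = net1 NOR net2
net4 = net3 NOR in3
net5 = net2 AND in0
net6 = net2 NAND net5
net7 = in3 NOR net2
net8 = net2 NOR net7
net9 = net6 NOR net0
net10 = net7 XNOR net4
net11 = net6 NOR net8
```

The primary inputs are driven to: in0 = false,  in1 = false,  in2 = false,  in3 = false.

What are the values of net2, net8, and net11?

net0 = NOT in2 = NOT false = true
net1 = in1 AND net0 = false AND true = false
net2 = in3 XNOR net1 = false XNOR false = true
net5 = net2 AND in0 = true AND false = false
net6 = net2 NAND net5 = true NAND false = true
net7 = in3 NOR net2 = false NOR true = false
net8 = net2 NOR net7 = true NOR false = false
net11 = net6 NOR net8 = true NOR false = false

net2 = true, net8 = false, net11 = false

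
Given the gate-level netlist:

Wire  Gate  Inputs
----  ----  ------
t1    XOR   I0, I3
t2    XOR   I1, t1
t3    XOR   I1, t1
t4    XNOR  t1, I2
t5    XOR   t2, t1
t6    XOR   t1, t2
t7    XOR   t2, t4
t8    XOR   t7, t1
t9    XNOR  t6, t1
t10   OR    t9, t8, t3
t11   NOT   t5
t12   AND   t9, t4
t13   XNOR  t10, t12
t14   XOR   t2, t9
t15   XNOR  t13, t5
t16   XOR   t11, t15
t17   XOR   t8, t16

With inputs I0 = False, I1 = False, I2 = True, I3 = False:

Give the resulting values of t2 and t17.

t1 = I0 XOR I3 = False XOR False = False
t2 = I1 XOR t1 = False XOR False = False
t3 = I1 XOR t1 = False XOR False = False
t4 = t1 XNOR I2 = False XNOR True = False
t5 = t2 XOR t1 = False XOR False = False
t6 = t1 XOR t2 = False XOR False = False
t7 = t2 XOR t4 = False XOR False = False
t8 = t7 XOR t1 = False XOR False = False
t9 = t6 XNOR t1 = False XNOR False = True
t10 = t9 OR t8 OR t3 = True OR False OR False = True
t11 = NOT t5 = NOT False = True
t12 = t9 AND t4 = True AND False = False
t13 = t10 XNOR t12 = True XNOR False = False
t15 = t13 XNOR t5 = False XNOR False = True
t16 = t11 XOR t15 = True XOR True = False
t17 = t8 XOR t16 = False XOR False = False

t2 = False, t17 = False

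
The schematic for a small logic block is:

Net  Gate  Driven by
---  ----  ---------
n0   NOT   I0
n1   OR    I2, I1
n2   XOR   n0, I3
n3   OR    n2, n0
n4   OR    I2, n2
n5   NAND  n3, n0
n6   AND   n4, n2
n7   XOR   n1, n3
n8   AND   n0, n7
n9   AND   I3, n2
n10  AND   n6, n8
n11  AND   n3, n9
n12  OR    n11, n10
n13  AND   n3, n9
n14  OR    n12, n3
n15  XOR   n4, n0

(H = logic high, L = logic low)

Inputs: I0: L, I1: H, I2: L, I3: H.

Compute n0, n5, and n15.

n0 = H; n5 = L; n15 = H

n0 = NOT I0 = NOT L = H
n2 = n0 XOR I3 = H XOR H = L
n3 = n2 OR n0 = L OR H = H
n4 = I2 OR n2 = L OR L = L
n5 = n3 NAND n0 = H NAND H = L
n15 = n4 XOR n0 = L XOR H = H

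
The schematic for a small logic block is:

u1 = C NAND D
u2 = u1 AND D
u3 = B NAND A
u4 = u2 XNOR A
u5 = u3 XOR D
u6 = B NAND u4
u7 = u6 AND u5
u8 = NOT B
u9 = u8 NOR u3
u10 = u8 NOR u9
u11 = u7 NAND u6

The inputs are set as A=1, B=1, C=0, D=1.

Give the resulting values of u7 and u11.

u7 = 0, u11 = 1

u1 = C NAND D = 0 NAND 1 = 1
u2 = u1 AND D = 1 AND 1 = 1
u3 = B NAND A = 1 NAND 1 = 0
u4 = u2 XNOR A = 1 XNOR 1 = 1
u5 = u3 XOR D = 0 XOR 1 = 1
u6 = B NAND u4 = 1 NAND 1 = 0
u7 = u6 AND u5 = 0 AND 1 = 0
u11 = u7 NAND u6 = 0 NAND 0 = 1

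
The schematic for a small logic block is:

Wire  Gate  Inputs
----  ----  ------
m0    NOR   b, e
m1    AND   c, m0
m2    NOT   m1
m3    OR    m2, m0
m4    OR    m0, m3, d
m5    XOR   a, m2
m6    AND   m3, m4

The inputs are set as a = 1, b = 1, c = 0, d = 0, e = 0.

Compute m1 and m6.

m1 = 0  m6 = 1

m0 = b NOR e = 1 NOR 0 = 0
m1 = c AND m0 = 0 AND 0 = 0
m2 = NOT m1 = NOT 0 = 1
m3 = m2 OR m0 = 1 OR 0 = 1
m4 = m0 OR m3 OR d = 0 OR 1 OR 0 = 1
m6 = m3 AND m4 = 1 AND 1 = 1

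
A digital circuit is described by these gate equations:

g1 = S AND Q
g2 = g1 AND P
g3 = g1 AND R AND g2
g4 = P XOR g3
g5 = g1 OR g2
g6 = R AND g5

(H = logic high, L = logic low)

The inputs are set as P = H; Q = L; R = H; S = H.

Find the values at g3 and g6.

g3 = L  g6 = L

g1 = S AND Q = H AND L = L
g2 = g1 AND P = L AND H = L
g3 = g1 AND R AND g2 = L AND H AND L = L
g5 = g1 OR g2 = L OR L = L
g6 = R AND g5 = H AND L = L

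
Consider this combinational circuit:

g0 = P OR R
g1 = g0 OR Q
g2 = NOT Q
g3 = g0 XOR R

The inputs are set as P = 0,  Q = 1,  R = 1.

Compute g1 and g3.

g1 = 1; g3 = 0

g0 = P OR R = 0 OR 1 = 1
g1 = g0 OR Q = 1 OR 1 = 1
g3 = g0 XOR R = 1 XOR 1 = 0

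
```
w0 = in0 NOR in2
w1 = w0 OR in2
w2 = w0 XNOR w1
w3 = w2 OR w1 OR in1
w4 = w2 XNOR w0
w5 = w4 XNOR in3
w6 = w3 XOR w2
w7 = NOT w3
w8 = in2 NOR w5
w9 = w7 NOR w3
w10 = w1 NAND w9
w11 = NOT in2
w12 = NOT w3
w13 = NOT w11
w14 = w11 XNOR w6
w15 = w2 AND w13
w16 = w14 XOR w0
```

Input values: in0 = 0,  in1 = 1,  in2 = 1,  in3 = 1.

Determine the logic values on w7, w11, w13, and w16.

w0 = in0 NOR in2 = 0 NOR 1 = 0
w1 = w0 OR in2 = 0 OR 1 = 1
w2 = w0 XNOR w1 = 0 XNOR 1 = 0
w3 = w2 OR w1 OR in1 = 0 OR 1 OR 1 = 1
w6 = w3 XOR w2 = 1 XOR 0 = 1
w7 = NOT w3 = NOT 1 = 0
w11 = NOT in2 = NOT 1 = 0
w13 = NOT w11 = NOT 0 = 1
w14 = w11 XNOR w6 = 0 XNOR 1 = 0
w16 = w14 XOR w0 = 0 XOR 0 = 0

w7 = 0; w11 = 0; w13 = 1; w16 = 0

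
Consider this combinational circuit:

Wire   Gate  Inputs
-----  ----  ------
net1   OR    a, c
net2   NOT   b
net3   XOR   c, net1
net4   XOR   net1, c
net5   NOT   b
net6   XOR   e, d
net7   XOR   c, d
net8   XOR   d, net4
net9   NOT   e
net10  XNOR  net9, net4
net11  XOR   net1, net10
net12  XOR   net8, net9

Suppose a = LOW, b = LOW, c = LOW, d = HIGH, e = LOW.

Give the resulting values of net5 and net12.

net1 = a OR c = LOW OR LOW = LOW
net4 = net1 XOR c = LOW XOR LOW = LOW
net5 = NOT b = NOT LOW = HIGH
net8 = d XOR net4 = HIGH XOR LOW = HIGH
net9 = NOT e = NOT LOW = HIGH
net12 = net8 XOR net9 = HIGH XOR HIGH = LOW

net5 = HIGH, net12 = LOW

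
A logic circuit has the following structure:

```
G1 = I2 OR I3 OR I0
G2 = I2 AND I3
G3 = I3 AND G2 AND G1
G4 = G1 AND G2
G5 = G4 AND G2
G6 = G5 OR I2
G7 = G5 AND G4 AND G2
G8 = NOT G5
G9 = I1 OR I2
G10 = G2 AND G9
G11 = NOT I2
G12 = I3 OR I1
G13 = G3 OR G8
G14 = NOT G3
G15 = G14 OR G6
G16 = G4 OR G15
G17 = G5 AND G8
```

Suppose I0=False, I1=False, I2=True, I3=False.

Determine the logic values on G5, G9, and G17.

G5 = False; G9 = True; G17 = False

G1 = I2 OR I3 OR I0 = True OR False OR False = True
G2 = I2 AND I3 = True AND False = False
G4 = G1 AND G2 = True AND False = False
G5 = G4 AND G2 = False AND False = False
G8 = NOT G5 = NOT False = True
G9 = I1 OR I2 = False OR True = True
G17 = G5 AND G8 = False AND True = False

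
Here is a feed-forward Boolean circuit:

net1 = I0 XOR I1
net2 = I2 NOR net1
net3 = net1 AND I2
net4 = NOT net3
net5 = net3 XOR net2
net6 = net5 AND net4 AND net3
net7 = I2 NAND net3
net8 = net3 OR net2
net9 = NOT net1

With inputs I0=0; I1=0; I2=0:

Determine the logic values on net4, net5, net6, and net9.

net1 = I0 XOR I1 = 0 XOR 0 = 0
net2 = I2 NOR net1 = 0 NOR 0 = 1
net3 = net1 AND I2 = 0 AND 0 = 0
net4 = NOT net3 = NOT 0 = 1
net5 = net3 XOR net2 = 0 XOR 1 = 1
net6 = net5 AND net4 AND net3 = 1 AND 1 AND 0 = 0
net9 = NOT net1 = NOT 0 = 1

net4 = 1  net5 = 1  net6 = 0  net9 = 1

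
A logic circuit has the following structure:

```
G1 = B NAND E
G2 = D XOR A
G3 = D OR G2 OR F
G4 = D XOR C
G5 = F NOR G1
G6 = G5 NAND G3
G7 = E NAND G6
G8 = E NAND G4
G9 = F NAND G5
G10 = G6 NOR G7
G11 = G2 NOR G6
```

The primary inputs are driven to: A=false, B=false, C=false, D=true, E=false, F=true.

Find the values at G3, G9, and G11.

G3 = true, G9 = true, G11 = false

G1 = B NAND E = false NAND false = true
G2 = D XOR A = true XOR false = true
G3 = D OR G2 OR F = true OR true OR true = true
G5 = F NOR G1 = true NOR true = false
G6 = G5 NAND G3 = false NAND true = true
G9 = F NAND G5 = true NAND false = true
G11 = G2 NOR G6 = true NOR true = false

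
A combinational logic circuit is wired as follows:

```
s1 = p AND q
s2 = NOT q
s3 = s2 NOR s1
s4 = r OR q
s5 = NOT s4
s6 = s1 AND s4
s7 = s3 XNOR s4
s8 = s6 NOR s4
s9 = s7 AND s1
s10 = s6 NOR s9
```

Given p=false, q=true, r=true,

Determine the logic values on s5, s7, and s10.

s5 = false  s7 = true  s10 = true

s1 = p AND q = false AND true = false
s2 = NOT q = NOT true = false
s3 = s2 NOR s1 = false NOR false = true
s4 = r OR q = true OR true = true
s5 = NOT s4 = NOT true = false
s6 = s1 AND s4 = false AND true = false
s7 = s3 XNOR s4 = true XNOR true = true
s9 = s7 AND s1 = true AND false = false
s10 = s6 NOR s9 = false NOR false = true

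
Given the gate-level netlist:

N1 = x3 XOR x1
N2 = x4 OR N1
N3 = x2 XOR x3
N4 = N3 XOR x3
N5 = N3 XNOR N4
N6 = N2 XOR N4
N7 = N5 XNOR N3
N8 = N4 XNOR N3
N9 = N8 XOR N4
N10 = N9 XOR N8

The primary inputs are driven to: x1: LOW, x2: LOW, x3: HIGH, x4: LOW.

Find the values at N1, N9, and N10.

N1 = HIGH, N9 = LOW, N10 = LOW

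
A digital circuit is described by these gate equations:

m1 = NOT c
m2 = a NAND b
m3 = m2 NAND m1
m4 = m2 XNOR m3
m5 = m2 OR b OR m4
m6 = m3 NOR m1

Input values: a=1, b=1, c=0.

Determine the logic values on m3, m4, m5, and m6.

m3 = 1, m4 = 0, m5 = 1, m6 = 0

m1 = NOT c = NOT 0 = 1
m2 = a NAND b = 1 NAND 1 = 0
m3 = m2 NAND m1 = 0 NAND 1 = 1
m4 = m2 XNOR m3 = 0 XNOR 1 = 0
m5 = m2 OR b OR m4 = 0 OR 1 OR 0 = 1
m6 = m3 NOR m1 = 1 NOR 1 = 0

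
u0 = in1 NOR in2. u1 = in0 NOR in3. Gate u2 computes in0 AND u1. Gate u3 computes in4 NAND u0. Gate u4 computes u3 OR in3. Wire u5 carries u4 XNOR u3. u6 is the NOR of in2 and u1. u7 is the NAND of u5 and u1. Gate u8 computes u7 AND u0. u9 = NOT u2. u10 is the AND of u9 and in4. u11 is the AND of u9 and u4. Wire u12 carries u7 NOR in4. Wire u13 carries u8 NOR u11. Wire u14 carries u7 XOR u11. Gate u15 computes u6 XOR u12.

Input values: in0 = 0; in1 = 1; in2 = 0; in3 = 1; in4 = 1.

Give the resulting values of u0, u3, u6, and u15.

u0 = in1 NOR in2 = 1 NOR 0 = 0
u1 = in0 NOR in3 = 0 NOR 1 = 0
u3 = in4 NAND u0 = 1 NAND 0 = 1
u4 = u3 OR in3 = 1 OR 1 = 1
u5 = u4 XNOR u3 = 1 XNOR 1 = 1
u6 = in2 NOR u1 = 0 NOR 0 = 1
u7 = u5 NAND u1 = 1 NAND 0 = 1
u12 = u7 NOR in4 = 1 NOR 1 = 0
u15 = u6 XOR u12 = 1 XOR 0 = 1

u0 = 0, u3 = 1, u6 = 1, u15 = 1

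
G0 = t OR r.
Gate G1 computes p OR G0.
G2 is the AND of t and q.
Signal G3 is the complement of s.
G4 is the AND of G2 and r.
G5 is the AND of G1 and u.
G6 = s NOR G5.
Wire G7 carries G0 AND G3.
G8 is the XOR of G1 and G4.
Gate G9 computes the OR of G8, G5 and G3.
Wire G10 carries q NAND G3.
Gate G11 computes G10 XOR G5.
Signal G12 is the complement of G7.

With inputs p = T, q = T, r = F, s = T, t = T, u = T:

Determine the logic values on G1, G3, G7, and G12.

G0 = t OR r = T OR F = T
G1 = p OR G0 = T OR T = T
G3 = NOT s = NOT T = F
G7 = G0 AND G3 = T AND F = F
G12 = NOT G7 = NOT F = T

G1 = T, G3 = F, G7 = F, G12 = T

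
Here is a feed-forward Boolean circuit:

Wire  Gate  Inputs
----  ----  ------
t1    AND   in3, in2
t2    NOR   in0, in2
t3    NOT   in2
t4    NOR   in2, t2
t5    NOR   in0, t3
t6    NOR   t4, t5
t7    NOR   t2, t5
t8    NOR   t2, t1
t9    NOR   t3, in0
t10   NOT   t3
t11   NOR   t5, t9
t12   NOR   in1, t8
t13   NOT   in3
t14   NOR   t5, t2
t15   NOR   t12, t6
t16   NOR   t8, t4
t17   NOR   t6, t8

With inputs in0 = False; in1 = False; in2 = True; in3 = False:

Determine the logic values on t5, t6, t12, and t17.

t5 = True, t6 = False, t12 = False, t17 = False

t1 = in3 AND in2 = False AND True = False
t2 = in0 NOR in2 = False NOR True = False
t3 = NOT in2 = NOT True = False
t4 = in2 NOR t2 = True NOR False = False
t5 = in0 NOR t3 = False NOR False = True
t6 = t4 NOR t5 = False NOR True = False
t8 = t2 NOR t1 = False NOR False = True
t12 = in1 NOR t8 = False NOR True = False
t17 = t6 NOR t8 = False NOR True = False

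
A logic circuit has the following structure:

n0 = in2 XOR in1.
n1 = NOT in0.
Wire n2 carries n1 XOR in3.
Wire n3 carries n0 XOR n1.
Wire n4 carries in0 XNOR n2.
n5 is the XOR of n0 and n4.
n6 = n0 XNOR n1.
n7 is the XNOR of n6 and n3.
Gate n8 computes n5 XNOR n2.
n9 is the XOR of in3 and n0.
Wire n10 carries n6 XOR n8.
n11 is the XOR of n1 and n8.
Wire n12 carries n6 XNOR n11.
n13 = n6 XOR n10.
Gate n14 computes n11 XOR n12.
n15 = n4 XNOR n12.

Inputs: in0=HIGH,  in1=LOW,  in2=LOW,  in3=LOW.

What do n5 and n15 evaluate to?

n5 = LOW  n15 = LOW

n0 = in2 XOR in1 = LOW XOR LOW = LOW
n1 = NOT in0 = NOT HIGH = LOW
n2 = n1 XOR in3 = LOW XOR LOW = LOW
n4 = in0 XNOR n2 = HIGH XNOR LOW = LOW
n5 = n0 XOR n4 = LOW XOR LOW = LOW
n6 = n0 XNOR n1 = LOW XNOR LOW = HIGH
n8 = n5 XNOR n2 = LOW XNOR LOW = HIGH
n11 = n1 XOR n8 = LOW XOR HIGH = HIGH
n12 = n6 XNOR n11 = HIGH XNOR HIGH = HIGH
n15 = n4 XNOR n12 = LOW XNOR HIGH = LOW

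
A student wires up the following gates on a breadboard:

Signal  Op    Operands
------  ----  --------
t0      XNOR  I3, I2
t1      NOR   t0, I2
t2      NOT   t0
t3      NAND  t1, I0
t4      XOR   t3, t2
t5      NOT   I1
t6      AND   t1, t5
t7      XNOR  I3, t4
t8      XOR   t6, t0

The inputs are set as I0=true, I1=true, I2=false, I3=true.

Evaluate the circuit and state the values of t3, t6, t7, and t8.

t0 = I3 XNOR I2 = true XNOR false = false
t1 = t0 NOR I2 = false NOR false = true
t2 = NOT t0 = NOT false = true
t3 = t1 NAND I0 = true NAND true = false
t4 = t3 XOR t2 = false XOR true = true
t5 = NOT I1 = NOT true = false
t6 = t1 AND t5 = true AND false = false
t7 = I3 XNOR t4 = true XNOR true = true
t8 = t6 XOR t0 = false XOR false = false

t3 = false, t6 = false, t7 = true, t8 = false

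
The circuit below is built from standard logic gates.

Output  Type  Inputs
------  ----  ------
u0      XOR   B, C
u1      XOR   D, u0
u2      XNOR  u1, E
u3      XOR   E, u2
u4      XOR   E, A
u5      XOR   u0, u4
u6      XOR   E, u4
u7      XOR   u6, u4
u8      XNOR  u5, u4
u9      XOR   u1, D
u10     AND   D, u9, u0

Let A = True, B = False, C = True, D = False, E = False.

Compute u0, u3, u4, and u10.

u0 = True; u3 = False; u4 = True; u10 = False

u0 = B XOR C = False XOR True = True
u1 = D XOR u0 = False XOR True = True
u2 = u1 XNOR E = True XNOR False = False
u3 = E XOR u2 = False XOR False = False
u4 = E XOR A = False XOR True = True
u9 = u1 XOR D = True XOR False = True
u10 = D AND u9 AND u0 = False AND True AND True = False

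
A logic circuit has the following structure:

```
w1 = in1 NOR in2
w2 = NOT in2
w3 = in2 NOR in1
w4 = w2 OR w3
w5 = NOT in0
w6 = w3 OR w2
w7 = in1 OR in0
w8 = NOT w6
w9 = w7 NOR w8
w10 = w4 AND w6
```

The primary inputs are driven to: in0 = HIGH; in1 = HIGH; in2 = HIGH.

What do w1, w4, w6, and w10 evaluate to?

w1 = LOW, w4 = LOW, w6 = LOW, w10 = LOW

w1 = in1 NOR in2 = HIGH NOR HIGH = LOW
w2 = NOT in2 = NOT HIGH = LOW
w3 = in2 NOR in1 = HIGH NOR HIGH = LOW
w4 = w2 OR w3 = LOW OR LOW = LOW
w6 = w3 OR w2 = LOW OR LOW = LOW
w10 = w4 AND w6 = LOW AND LOW = LOW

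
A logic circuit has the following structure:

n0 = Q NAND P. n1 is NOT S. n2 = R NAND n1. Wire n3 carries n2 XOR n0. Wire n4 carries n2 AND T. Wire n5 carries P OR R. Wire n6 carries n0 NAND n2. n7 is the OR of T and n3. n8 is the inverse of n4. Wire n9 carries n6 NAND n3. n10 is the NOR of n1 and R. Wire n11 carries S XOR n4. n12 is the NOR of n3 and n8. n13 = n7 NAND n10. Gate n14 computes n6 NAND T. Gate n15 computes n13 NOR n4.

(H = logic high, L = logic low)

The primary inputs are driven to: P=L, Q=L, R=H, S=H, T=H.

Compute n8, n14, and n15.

n0 = Q NAND P = L NAND L = H
n1 = NOT S = NOT H = L
n2 = R NAND n1 = H NAND L = H
n3 = n2 XOR n0 = H XOR H = L
n4 = n2 AND T = H AND H = H
n6 = n0 NAND n2 = H NAND H = L
n7 = T OR n3 = H OR L = H
n8 = NOT n4 = NOT H = L
n10 = n1 NOR R = L NOR H = L
n13 = n7 NAND n10 = H NAND L = H
n14 = n6 NAND T = L NAND H = H
n15 = n13 NOR n4 = H NOR H = L

n8 = L, n14 = H, n15 = L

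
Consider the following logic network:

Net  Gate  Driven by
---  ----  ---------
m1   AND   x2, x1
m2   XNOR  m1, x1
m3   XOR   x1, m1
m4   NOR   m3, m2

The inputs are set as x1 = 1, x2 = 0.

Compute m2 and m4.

m2 = 0  m4 = 0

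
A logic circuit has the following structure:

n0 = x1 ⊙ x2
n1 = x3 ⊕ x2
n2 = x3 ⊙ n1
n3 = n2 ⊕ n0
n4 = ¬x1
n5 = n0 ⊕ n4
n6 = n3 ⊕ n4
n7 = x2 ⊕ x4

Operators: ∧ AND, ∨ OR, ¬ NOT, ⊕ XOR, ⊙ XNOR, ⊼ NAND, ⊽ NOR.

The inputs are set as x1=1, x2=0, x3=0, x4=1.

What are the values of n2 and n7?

n2 = 1, n7 = 1

n1 = x3 XOR x2 = 0 XOR 0 = 0
n2 = x3 XNOR n1 = 0 XNOR 0 = 1
n7 = x2 XOR x4 = 0 XOR 1 = 1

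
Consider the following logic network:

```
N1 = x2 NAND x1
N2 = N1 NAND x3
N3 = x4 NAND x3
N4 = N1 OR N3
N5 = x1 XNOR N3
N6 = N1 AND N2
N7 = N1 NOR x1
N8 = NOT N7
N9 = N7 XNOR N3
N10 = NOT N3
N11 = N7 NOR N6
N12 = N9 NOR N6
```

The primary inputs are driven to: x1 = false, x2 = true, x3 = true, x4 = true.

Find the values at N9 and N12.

N1 = x2 NAND x1 = true NAND false = true
N2 = N1 NAND x3 = true NAND true = false
N3 = x4 NAND x3 = true NAND true = false
N6 = N1 AND N2 = true AND false = false
N7 = N1 NOR x1 = true NOR false = false
N9 = N7 XNOR N3 = false XNOR false = true
N12 = N9 NOR N6 = true NOR false = false

N9 = true, N12 = false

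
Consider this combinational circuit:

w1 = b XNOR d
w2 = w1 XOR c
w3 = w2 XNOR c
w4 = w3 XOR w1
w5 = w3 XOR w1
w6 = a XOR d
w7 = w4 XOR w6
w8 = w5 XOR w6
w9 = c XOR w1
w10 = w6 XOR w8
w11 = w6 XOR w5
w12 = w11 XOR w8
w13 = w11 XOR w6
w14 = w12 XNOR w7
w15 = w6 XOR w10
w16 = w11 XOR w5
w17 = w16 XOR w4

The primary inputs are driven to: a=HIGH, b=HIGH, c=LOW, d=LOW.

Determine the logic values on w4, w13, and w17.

w4 = HIGH, w13 = HIGH, w17 = LOW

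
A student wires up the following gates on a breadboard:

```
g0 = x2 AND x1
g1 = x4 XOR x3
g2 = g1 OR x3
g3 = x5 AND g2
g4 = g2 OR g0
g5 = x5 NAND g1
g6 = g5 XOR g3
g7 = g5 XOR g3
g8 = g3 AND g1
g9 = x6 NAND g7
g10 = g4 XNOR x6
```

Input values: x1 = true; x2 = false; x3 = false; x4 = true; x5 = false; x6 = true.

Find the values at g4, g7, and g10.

g0 = x2 AND x1 = false AND true = false
g1 = x4 XOR x3 = true XOR false = true
g2 = g1 OR x3 = true OR false = true
g3 = x5 AND g2 = false AND true = false
g4 = g2 OR g0 = true OR false = true
g5 = x5 NAND g1 = false NAND true = true
g7 = g5 XOR g3 = true XOR false = true
g10 = g4 XNOR x6 = true XNOR true = true

g4 = true  g7 = true  g10 = true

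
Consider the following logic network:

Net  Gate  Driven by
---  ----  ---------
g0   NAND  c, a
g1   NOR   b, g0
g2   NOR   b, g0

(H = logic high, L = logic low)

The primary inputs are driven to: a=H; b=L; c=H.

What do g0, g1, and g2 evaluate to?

g0 = L, g1 = H, g2 = H

g0 = c NAND a = H NAND H = L
g1 = b NOR g0 = L NOR L = H
g2 = b NOR g0 = L NOR L = H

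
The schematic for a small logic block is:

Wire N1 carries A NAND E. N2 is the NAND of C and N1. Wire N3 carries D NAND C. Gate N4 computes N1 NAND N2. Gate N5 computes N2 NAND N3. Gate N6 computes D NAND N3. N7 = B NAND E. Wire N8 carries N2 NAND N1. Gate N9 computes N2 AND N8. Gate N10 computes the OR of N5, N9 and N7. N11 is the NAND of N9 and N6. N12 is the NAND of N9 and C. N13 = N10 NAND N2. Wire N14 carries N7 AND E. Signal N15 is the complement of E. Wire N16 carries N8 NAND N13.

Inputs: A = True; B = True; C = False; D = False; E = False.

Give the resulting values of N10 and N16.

N1 = A NAND E = True NAND False = True
N2 = C NAND N1 = False NAND True = True
N3 = D NAND C = False NAND False = True
N5 = N2 NAND N3 = True NAND True = False
N7 = B NAND E = True NAND False = True
N8 = N2 NAND N1 = True NAND True = False
N9 = N2 AND N8 = True AND False = False
N10 = N5 OR N9 OR N7 = False OR False OR True = True
N13 = N10 NAND N2 = True NAND True = False
N16 = N8 NAND N13 = False NAND False = True

N10 = True; N16 = True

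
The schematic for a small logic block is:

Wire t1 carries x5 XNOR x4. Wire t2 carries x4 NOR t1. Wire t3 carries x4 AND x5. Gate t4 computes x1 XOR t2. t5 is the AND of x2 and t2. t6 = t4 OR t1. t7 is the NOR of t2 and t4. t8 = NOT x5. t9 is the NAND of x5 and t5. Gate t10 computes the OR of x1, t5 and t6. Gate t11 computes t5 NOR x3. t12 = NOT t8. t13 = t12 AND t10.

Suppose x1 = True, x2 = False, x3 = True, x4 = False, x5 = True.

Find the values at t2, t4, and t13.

t2 = True, t4 = False, t13 = True

t1 = x5 XNOR x4 = True XNOR False = False
t2 = x4 NOR t1 = False NOR False = True
t4 = x1 XOR t2 = True XOR True = False
t5 = x2 AND t2 = False AND True = False
t6 = t4 OR t1 = False OR False = False
t8 = NOT x5 = NOT True = False
t10 = x1 OR t5 OR t6 = True OR False OR False = True
t12 = NOT t8 = NOT False = True
t13 = t12 AND t10 = True AND True = True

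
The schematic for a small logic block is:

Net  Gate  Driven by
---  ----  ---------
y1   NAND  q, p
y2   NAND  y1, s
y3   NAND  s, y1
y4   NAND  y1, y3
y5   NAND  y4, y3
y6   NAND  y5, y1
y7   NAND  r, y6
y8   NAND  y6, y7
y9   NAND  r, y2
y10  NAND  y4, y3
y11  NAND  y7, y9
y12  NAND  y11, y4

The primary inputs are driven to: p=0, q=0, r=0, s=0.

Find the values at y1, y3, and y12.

y1 = 1, y3 = 1, y12 = 1

y1 = q NAND p = 0 NAND 0 = 1
y2 = y1 NAND s = 1 NAND 0 = 1
y3 = s NAND y1 = 0 NAND 1 = 1
y4 = y1 NAND y3 = 1 NAND 1 = 0
y5 = y4 NAND y3 = 0 NAND 1 = 1
y6 = y5 NAND y1 = 1 NAND 1 = 0
y7 = r NAND y6 = 0 NAND 0 = 1
y9 = r NAND y2 = 0 NAND 1 = 1
y11 = y7 NAND y9 = 1 NAND 1 = 0
y12 = y11 NAND y4 = 0 NAND 0 = 1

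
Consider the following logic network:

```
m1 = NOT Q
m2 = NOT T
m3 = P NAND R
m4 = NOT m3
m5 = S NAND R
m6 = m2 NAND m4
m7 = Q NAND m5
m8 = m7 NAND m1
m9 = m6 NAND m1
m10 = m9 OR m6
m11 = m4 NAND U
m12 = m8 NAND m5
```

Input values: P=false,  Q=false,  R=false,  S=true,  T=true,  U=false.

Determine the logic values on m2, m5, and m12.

m1 = NOT Q = NOT false = true
m2 = NOT T = NOT true = false
m5 = S NAND R = true NAND false = true
m7 = Q NAND m5 = false NAND true = true
m8 = m7 NAND m1 = true NAND true = false
m12 = m8 NAND m5 = false NAND true = true

m2 = false  m5 = true  m12 = true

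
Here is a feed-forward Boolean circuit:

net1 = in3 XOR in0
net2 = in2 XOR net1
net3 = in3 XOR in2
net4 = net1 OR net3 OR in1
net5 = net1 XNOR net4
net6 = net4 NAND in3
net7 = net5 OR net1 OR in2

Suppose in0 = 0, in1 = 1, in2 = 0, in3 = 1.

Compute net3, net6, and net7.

net1 = in3 XOR in0 = 1 XOR 0 = 1
net3 = in3 XOR in2 = 1 XOR 0 = 1
net4 = net1 OR net3 OR in1 = 1 OR 1 OR 1 = 1
net5 = net1 XNOR net4 = 1 XNOR 1 = 1
net6 = net4 NAND in3 = 1 NAND 1 = 0
net7 = net5 OR net1 OR in2 = 1 OR 1 OR 0 = 1

net3 = 1, net6 = 0, net7 = 1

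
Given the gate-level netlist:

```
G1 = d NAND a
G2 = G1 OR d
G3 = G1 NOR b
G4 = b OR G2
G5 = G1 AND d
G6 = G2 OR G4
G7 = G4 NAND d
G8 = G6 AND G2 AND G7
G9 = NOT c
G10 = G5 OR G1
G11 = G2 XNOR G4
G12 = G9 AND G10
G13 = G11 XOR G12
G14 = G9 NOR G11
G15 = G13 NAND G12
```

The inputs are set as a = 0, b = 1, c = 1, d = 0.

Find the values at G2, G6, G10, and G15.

G2 = 1, G6 = 1, G10 = 1, G15 = 1

G1 = d NAND a = 0 NAND 0 = 1
G2 = G1 OR d = 1 OR 0 = 1
G4 = b OR G2 = 1 OR 1 = 1
G5 = G1 AND d = 1 AND 0 = 0
G6 = G2 OR G4 = 1 OR 1 = 1
G9 = NOT c = NOT 1 = 0
G10 = G5 OR G1 = 0 OR 1 = 1
G11 = G2 XNOR G4 = 1 XNOR 1 = 1
G12 = G9 AND G10 = 0 AND 1 = 0
G13 = G11 XOR G12 = 1 XOR 0 = 1
G15 = G13 NAND G12 = 1 NAND 0 = 1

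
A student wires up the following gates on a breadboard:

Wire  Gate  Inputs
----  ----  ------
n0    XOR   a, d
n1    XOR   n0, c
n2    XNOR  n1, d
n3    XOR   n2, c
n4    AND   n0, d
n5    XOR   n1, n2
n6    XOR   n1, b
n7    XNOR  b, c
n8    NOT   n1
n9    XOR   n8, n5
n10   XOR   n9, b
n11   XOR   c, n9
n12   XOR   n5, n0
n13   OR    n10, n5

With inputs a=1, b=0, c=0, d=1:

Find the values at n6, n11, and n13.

n0 = a XOR d = 1 XOR 1 = 0
n1 = n0 XOR c = 0 XOR 0 = 0
n2 = n1 XNOR d = 0 XNOR 1 = 0
n5 = n1 XOR n2 = 0 XOR 0 = 0
n6 = n1 XOR b = 0 XOR 0 = 0
n8 = NOT n1 = NOT 0 = 1
n9 = n8 XOR n5 = 1 XOR 0 = 1
n10 = n9 XOR b = 1 XOR 0 = 1
n11 = c XOR n9 = 0 XOR 1 = 1
n13 = n10 OR n5 = 1 OR 0 = 1

n6 = 0; n11 = 1; n13 = 1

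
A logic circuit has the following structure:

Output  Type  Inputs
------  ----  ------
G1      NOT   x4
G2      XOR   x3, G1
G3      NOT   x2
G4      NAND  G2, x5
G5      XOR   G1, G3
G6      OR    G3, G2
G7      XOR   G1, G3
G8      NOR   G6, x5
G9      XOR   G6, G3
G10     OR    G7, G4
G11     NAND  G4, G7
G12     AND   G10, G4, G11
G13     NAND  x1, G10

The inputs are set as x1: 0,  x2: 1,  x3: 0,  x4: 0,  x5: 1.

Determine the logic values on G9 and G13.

G9 = 1, G13 = 1

G1 = NOT x4 = NOT 0 = 1
G2 = x3 XOR G1 = 0 XOR 1 = 1
G3 = NOT x2 = NOT 1 = 0
G4 = G2 NAND x5 = 1 NAND 1 = 0
G6 = G3 OR G2 = 0 OR 1 = 1
G7 = G1 XOR G3 = 1 XOR 0 = 1
G9 = G6 XOR G3 = 1 XOR 0 = 1
G10 = G7 OR G4 = 1 OR 0 = 1
G13 = x1 NAND G10 = 0 NAND 1 = 1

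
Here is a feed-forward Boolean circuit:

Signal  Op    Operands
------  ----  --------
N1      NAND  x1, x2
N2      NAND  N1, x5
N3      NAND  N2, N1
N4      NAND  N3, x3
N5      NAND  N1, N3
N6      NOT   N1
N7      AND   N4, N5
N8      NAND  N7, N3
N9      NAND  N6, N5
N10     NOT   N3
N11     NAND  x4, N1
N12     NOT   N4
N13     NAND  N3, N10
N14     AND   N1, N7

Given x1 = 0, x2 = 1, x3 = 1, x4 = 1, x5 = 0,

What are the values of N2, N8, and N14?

N1 = x1 NAND x2 = 0 NAND 1 = 1
N2 = N1 NAND x5 = 1 NAND 0 = 1
N3 = N2 NAND N1 = 1 NAND 1 = 0
N4 = N3 NAND x3 = 0 NAND 1 = 1
N5 = N1 NAND N3 = 1 NAND 0 = 1
N7 = N4 AND N5 = 1 AND 1 = 1
N8 = N7 NAND N3 = 1 NAND 0 = 1
N14 = N1 AND N7 = 1 AND 1 = 1

N2 = 1; N8 = 1; N14 = 1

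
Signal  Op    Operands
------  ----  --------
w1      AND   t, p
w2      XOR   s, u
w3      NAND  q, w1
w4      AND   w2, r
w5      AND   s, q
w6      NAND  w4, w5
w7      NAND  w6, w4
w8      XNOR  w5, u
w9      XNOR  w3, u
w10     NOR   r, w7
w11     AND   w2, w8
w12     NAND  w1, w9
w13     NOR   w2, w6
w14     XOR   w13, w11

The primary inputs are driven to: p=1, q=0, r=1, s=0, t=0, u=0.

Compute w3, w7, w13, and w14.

w3 = 1, w7 = 1, w13 = 0, w14 = 0

w1 = t AND p = 0 AND 1 = 0
w2 = s XOR u = 0 XOR 0 = 0
w3 = q NAND w1 = 0 NAND 0 = 1
w4 = w2 AND r = 0 AND 1 = 0
w5 = s AND q = 0 AND 0 = 0
w6 = w4 NAND w5 = 0 NAND 0 = 1
w7 = w6 NAND w4 = 1 NAND 0 = 1
w8 = w5 XNOR u = 0 XNOR 0 = 1
w11 = w2 AND w8 = 0 AND 1 = 0
w13 = w2 NOR w6 = 0 NOR 1 = 0
w14 = w13 XOR w11 = 0 XOR 0 = 0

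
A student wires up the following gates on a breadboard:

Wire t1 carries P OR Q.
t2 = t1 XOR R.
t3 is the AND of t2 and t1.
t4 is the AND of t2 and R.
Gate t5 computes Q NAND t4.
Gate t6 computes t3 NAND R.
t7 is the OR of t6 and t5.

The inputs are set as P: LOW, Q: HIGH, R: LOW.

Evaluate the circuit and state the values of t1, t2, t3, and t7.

t1 = P OR Q = LOW OR HIGH = HIGH
t2 = t1 XOR R = HIGH XOR LOW = HIGH
t3 = t2 AND t1 = HIGH AND HIGH = HIGH
t4 = t2 AND R = HIGH AND LOW = LOW
t5 = Q NAND t4 = HIGH NAND LOW = HIGH
t6 = t3 NAND R = HIGH NAND LOW = HIGH
t7 = t6 OR t5 = HIGH OR HIGH = HIGH

t1 = HIGH  t2 = HIGH  t3 = HIGH  t7 = HIGH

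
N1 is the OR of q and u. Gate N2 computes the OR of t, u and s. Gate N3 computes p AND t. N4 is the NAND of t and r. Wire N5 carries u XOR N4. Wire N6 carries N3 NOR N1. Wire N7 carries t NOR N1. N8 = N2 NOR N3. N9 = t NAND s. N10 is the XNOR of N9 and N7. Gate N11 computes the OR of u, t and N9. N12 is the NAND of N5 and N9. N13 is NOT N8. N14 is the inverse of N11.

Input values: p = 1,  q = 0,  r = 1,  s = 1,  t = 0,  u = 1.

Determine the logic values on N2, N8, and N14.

N2 = 1, N8 = 0, N14 = 0

N2 = t OR u OR s = 0 OR 1 OR 1 = 1
N3 = p AND t = 1 AND 0 = 0
N8 = N2 NOR N3 = 1 NOR 0 = 0
N9 = t NAND s = 0 NAND 1 = 1
N11 = u OR t OR N9 = 1 OR 0 OR 1 = 1
N14 = NOT N11 = NOT 1 = 0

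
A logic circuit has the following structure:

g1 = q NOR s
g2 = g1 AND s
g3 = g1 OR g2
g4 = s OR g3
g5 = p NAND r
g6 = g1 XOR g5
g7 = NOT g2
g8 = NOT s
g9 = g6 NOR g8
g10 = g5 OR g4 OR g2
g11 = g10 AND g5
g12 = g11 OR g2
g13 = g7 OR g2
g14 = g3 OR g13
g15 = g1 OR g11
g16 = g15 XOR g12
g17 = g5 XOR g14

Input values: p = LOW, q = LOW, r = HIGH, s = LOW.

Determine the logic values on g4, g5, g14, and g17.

g1 = q NOR s = LOW NOR LOW = HIGH
g2 = g1 AND s = HIGH AND LOW = LOW
g3 = g1 OR g2 = HIGH OR LOW = HIGH
g4 = s OR g3 = LOW OR HIGH = HIGH
g5 = p NAND r = LOW NAND HIGH = HIGH
g7 = NOT g2 = NOT LOW = HIGH
g13 = g7 OR g2 = HIGH OR LOW = HIGH
g14 = g3 OR g13 = HIGH OR HIGH = HIGH
g17 = g5 XOR g14 = HIGH XOR HIGH = LOW

g4 = HIGH, g5 = HIGH, g14 = HIGH, g17 = LOW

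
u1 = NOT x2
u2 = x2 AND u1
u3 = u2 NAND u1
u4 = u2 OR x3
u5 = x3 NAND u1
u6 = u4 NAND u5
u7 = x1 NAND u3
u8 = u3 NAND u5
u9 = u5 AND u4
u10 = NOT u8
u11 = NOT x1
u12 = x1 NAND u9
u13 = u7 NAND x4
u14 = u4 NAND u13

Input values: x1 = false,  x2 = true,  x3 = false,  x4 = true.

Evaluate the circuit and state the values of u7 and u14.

u1 = NOT x2 = NOT true = false
u2 = x2 AND u1 = true AND false = false
u3 = u2 NAND u1 = false NAND false = true
u4 = u2 OR x3 = false OR false = false
u7 = x1 NAND u3 = false NAND true = true
u13 = u7 NAND x4 = true NAND true = false
u14 = u4 NAND u13 = false NAND false = true

u7 = true  u14 = true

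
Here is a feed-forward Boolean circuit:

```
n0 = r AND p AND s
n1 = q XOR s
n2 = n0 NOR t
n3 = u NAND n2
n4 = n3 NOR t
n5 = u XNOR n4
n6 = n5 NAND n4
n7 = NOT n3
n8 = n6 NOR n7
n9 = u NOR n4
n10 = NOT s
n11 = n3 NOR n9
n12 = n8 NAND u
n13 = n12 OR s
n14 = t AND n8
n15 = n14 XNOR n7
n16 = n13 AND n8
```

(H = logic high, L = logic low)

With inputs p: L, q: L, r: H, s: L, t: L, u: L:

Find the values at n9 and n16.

n9 = H; n16 = L

n0 = r AND p AND s = H AND L AND L = L
n2 = n0 NOR t = L NOR L = H
n3 = u NAND n2 = L NAND H = H
n4 = n3 NOR t = H NOR L = L
n5 = u XNOR n4 = L XNOR L = H
n6 = n5 NAND n4 = H NAND L = H
n7 = NOT n3 = NOT H = L
n8 = n6 NOR n7 = H NOR L = L
n9 = u NOR n4 = L NOR L = H
n12 = n8 NAND u = L NAND L = H
n13 = n12 OR s = H OR L = H
n16 = n13 AND n8 = H AND L = L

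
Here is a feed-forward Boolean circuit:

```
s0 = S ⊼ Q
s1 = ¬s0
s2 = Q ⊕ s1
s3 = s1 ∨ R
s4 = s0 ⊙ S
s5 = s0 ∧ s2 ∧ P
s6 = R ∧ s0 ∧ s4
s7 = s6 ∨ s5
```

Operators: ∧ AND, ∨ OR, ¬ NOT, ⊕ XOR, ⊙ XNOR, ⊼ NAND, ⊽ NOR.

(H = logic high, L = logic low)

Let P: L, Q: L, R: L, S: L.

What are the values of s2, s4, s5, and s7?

s2 = L, s4 = L, s5 = L, s7 = L

s0 = S NAND Q = L NAND L = H
s1 = NOT s0 = NOT H = L
s2 = Q XOR s1 = L XOR L = L
s4 = s0 XNOR S = H XNOR L = L
s5 = s0 AND s2 AND P = H AND L AND L = L
s6 = R AND s0 AND s4 = L AND H AND L = L
s7 = s6 OR s5 = L OR L = L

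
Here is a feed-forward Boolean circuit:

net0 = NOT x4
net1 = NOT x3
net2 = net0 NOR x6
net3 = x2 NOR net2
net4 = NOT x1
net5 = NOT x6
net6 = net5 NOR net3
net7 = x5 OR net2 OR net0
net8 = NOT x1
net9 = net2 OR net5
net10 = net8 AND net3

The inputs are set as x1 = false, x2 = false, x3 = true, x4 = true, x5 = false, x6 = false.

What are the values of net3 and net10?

net3 = false  net10 = false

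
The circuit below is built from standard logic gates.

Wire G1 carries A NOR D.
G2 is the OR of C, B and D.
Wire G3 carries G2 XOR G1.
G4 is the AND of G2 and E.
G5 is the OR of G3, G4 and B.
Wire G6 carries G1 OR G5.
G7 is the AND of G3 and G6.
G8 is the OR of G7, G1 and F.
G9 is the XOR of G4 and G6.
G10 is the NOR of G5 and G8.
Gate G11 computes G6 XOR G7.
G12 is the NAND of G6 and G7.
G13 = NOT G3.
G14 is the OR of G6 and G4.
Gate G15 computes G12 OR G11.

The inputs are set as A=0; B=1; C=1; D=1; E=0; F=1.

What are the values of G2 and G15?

G1 = A NOR D = 0 NOR 1 = 0
G2 = C OR B OR D = 1 OR 1 OR 1 = 1
G3 = G2 XOR G1 = 1 XOR 0 = 1
G4 = G2 AND E = 1 AND 0 = 0
G5 = G3 OR G4 OR B = 1 OR 0 OR 1 = 1
G6 = G1 OR G5 = 0 OR 1 = 1
G7 = G3 AND G6 = 1 AND 1 = 1
G11 = G6 XOR G7 = 1 XOR 1 = 0
G12 = G6 NAND G7 = 1 NAND 1 = 0
G15 = G12 OR G11 = 0 OR 0 = 0

G2 = 1  G15 = 0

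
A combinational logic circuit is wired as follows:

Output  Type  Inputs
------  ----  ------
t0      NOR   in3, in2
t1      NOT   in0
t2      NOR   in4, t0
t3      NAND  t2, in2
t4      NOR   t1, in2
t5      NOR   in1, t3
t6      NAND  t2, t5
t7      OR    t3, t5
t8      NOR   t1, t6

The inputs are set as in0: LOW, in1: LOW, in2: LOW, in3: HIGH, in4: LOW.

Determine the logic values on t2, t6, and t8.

t2 = HIGH  t6 = HIGH  t8 = LOW

t0 = in3 NOR in2 = HIGH NOR LOW = LOW
t1 = NOT in0 = NOT LOW = HIGH
t2 = in4 NOR t0 = LOW NOR LOW = HIGH
t3 = t2 NAND in2 = HIGH NAND LOW = HIGH
t5 = in1 NOR t3 = LOW NOR HIGH = LOW
t6 = t2 NAND t5 = HIGH NAND LOW = HIGH
t8 = t1 NOR t6 = HIGH NOR HIGH = LOW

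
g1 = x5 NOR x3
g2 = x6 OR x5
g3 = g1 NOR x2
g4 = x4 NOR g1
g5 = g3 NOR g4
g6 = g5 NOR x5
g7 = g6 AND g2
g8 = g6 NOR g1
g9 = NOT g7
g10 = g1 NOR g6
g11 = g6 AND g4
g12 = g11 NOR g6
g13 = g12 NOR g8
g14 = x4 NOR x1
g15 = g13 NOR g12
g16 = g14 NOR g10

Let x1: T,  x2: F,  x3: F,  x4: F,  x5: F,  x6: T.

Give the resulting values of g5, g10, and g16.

g1 = x5 NOR x3 = F NOR F = T
g3 = g1 NOR x2 = T NOR F = F
g4 = x4 NOR g1 = F NOR T = F
g5 = g3 NOR g4 = F NOR F = T
g6 = g5 NOR x5 = T NOR F = F
g10 = g1 NOR g6 = T NOR F = F
g14 = x4 NOR x1 = F NOR T = F
g16 = g14 NOR g10 = F NOR F = T

g5 = T, g10 = F, g16 = T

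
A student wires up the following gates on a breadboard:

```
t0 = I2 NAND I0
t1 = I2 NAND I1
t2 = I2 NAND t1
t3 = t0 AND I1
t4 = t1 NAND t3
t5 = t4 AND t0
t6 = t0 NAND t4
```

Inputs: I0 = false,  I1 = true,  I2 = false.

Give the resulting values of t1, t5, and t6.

t1 = true, t5 = false, t6 = true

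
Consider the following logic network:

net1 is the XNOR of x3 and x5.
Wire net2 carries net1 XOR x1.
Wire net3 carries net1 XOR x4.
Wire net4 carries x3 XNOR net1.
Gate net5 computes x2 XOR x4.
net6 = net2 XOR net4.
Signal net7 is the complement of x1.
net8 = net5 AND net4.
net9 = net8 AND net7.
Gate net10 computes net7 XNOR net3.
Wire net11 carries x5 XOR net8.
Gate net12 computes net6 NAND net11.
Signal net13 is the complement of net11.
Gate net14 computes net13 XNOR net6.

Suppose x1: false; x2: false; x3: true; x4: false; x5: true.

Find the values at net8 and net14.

net1 = x3 XNOR x5 = true XNOR true = true
net2 = net1 XOR x1 = true XOR false = true
net4 = x3 XNOR net1 = true XNOR true = true
net5 = x2 XOR x4 = false XOR false = false
net6 = net2 XOR net4 = true XOR true = false
net8 = net5 AND net4 = false AND true = false
net11 = x5 XOR net8 = true XOR false = true
net13 = NOT net11 = NOT true = false
net14 = net13 XNOR net6 = false XNOR false = true

net8 = false, net14 = true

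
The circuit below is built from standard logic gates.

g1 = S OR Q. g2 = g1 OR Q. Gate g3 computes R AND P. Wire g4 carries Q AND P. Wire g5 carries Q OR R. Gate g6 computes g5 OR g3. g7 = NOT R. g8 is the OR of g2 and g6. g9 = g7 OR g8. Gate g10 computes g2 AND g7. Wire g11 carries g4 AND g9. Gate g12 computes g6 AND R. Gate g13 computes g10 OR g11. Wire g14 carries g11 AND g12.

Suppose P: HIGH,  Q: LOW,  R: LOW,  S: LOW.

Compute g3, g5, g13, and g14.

g3 = LOW  g5 = LOW  g13 = LOW  g14 = LOW

g1 = S OR Q = LOW OR LOW = LOW
g2 = g1 OR Q = LOW OR LOW = LOW
g3 = R AND P = LOW AND HIGH = LOW
g4 = Q AND P = LOW AND HIGH = LOW
g5 = Q OR R = LOW OR LOW = LOW
g6 = g5 OR g3 = LOW OR LOW = LOW
g7 = NOT R = NOT LOW = HIGH
g8 = g2 OR g6 = LOW OR LOW = LOW
g9 = g7 OR g8 = HIGH OR LOW = HIGH
g10 = g2 AND g7 = LOW AND HIGH = LOW
g11 = g4 AND g9 = LOW AND HIGH = LOW
g12 = g6 AND R = LOW AND LOW = LOW
g13 = g10 OR g11 = LOW OR LOW = LOW
g14 = g11 AND g12 = LOW AND LOW = LOW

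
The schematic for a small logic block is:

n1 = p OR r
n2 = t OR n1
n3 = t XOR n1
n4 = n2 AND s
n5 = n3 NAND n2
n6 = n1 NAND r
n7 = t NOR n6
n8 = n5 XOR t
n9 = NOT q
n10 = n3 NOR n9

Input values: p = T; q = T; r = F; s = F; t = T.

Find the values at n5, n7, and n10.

n5 = T; n7 = F; n10 = T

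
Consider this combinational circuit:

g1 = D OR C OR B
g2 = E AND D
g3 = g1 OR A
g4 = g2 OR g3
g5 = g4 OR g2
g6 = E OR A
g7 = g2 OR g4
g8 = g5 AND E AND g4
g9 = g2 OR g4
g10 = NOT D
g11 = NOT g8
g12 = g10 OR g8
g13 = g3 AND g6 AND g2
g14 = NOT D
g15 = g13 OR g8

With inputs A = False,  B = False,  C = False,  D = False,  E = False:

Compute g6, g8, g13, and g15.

g1 = D OR C OR B = False OR False OR False = False
g2 = E AND D = False AND False = False
g3 = g1 OR A = False OR False = False
g4 = g2 OR g3 = False OR False = False
g5 = g4 OR g2 = False OR False = False
g6 = E OR A = False OR False = False
g8 = g5 AND E AND g4 = False AND False AND False = False
g13 = g3 AND g6 AND g2 = False AND False AND False = False
g15 = g13 OR g8 = False OR False = False

g6 = False; g8 = False; g13 = False; g15 = False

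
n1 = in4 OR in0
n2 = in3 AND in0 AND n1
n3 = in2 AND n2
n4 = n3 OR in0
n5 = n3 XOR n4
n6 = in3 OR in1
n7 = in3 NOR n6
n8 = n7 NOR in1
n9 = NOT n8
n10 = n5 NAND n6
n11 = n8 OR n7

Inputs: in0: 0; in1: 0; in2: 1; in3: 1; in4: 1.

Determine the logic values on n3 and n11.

n1 = in4 OR in0 = 1 OR 0 = 1
n2 = in3 AND in0 AND n1 = 1 AND 0 AND 1 = 0
n3 = in2 AND n2 = 1 AND 0 = 0
n6 = in3 OR in1 = 1 OR 0 = 1
n7 = in3 NOR n6 = 1 NOR 1 = 0
n8 = n7 NOR in1 = 0 NOR 0 = 1
n11 = n8 OR n7 = 1 OR 0 = 1

n3 = 0, n11 = 1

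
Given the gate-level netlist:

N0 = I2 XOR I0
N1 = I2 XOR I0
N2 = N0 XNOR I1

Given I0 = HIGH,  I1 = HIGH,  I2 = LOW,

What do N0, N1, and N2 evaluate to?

N0 = HIGH, N1 = HIGH, N2 = HIGH

N0 = I2 XOR I0 = LOW XOR HIGH = HIGH
N1 = I2 XOR I0 = LOW XOR HIGH = HIGH
N2 = N0 XNOR I1 = HIGH XNOR HIGH = HIGH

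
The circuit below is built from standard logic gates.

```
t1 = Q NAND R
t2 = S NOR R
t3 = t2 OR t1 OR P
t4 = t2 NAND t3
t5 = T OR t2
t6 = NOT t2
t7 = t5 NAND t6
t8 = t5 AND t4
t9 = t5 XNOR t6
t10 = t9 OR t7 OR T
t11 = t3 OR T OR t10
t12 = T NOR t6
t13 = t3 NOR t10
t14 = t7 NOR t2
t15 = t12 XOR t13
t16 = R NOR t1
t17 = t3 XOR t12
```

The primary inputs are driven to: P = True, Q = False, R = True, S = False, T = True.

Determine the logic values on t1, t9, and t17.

t1 = True; t9 = True; t17 = True

t1 = Q NAND R = False NAND True = True
t2 = S NOR R = False NOR True = False
t3 = t2 OR t1 OR P = False OR True OR True = True
t5 = T OR t2 = True OR False = True
t6 = NOT t2 = NOT False = True
t9 = t5 XNOR t6 = True XNOR True = True
t12 = T NOR t6 = True NOR True = False
t17 = t3 XOR t12 = True XOR False = True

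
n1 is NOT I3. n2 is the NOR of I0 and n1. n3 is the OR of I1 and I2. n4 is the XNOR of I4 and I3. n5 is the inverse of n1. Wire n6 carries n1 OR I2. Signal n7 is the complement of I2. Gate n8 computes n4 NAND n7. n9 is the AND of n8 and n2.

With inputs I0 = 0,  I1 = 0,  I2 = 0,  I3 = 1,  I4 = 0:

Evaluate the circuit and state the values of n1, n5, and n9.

n1 = NOT I3 = NOT 1 = 0
n2 = I0 NOR n1 = 0 NOR 0 = 1
n4 = I4 XNOR I3 = 0 XNOR 1 = 0
n5 = NOT n1 = NOT 0 = 1
n7 = NOT I2 = NOT 0 = 1
n8 = n4 NAND n7 = 0 NAND 1 = 1
n9 = n8 AND n2 = 1 AND 1 = 1

n1 = 0, n5 = 1, n9 = 1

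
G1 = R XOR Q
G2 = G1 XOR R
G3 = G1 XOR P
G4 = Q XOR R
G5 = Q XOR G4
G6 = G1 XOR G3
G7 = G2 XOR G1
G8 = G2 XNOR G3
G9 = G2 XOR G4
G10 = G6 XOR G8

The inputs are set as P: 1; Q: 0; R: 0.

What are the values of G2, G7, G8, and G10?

G2 = 0  G7 = 0  G8 = 0  G10 = 1

G1 = R XOR Q = 0 XOR 0 = 0
G2 = G1 XOR R = 0 XOR 0 = 0
G3 = G1 XOR P = 0 XOR 1 = 1
G6 = G1 XOR G3 = 0 XOR 1 = 1
G7 = G2 XOR G1 = 0 XOR 0 = 0
G8 = G2 XNOR G3 = 0 XNOR 1 = 0
G10 = G6 XOR G8 = 1 XOR 0 = 1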